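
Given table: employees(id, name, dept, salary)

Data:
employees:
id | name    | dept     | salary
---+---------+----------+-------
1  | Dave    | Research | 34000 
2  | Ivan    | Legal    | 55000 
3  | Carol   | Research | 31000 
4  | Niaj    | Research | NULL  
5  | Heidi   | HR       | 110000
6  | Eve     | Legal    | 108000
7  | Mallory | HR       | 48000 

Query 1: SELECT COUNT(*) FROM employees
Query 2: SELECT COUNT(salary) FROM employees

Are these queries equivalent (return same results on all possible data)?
No, not equivalent

Query 1 returns: [(7,)]
Query 2 returns: [(6,)]

Reason: COUNT(*) includes NULLs, COUNT(column) excludes them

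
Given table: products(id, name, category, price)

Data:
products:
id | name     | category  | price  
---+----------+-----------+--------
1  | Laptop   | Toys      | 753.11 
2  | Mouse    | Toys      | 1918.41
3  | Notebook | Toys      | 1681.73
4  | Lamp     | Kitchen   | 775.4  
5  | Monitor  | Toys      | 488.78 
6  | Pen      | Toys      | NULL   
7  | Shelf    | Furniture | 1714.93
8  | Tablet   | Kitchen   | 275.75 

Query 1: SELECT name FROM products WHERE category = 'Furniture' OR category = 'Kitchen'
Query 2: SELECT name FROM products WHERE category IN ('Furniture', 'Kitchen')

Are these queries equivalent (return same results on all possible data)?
Yes, equivalent

Both queries return: [('Lamp',), ('Shelf',), ('Tablet',)]

Reason: OR vs IN are equivalent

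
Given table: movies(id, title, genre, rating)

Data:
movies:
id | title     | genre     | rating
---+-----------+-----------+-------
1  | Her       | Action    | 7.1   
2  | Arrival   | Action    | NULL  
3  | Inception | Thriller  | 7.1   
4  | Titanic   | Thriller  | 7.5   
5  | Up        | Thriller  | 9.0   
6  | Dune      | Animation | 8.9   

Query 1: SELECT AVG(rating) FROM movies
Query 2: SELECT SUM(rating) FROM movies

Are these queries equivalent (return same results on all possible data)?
No, not equivalent

Query 1 returns: [(7.92,)]
Query 2 returns: [(39.6,)]

Reason: AVG vs SUM give different aggregate values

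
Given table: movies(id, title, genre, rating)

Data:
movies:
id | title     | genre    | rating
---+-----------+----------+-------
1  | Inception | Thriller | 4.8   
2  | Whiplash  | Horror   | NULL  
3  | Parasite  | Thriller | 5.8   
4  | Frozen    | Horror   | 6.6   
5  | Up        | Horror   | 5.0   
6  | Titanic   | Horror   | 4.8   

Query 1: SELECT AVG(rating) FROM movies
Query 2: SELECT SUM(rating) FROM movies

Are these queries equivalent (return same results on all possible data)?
No, not equivalent

Query 1 returns: [(5.4,)]
Query 2 returns: [(27.0,)]

Reason: AVG vs SUM give different aggregate values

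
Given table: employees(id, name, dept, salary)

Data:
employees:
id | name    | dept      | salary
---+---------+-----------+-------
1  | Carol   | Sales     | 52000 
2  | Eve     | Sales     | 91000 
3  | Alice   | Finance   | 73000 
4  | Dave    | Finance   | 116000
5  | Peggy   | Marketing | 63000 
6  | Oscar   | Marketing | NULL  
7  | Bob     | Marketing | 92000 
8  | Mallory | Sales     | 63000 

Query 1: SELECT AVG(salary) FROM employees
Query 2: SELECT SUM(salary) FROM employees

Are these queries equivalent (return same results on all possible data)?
No, not equivalent

Query 1 returns: [(78571.42857142857,)]
Query 2 returns: [(550000,)]

Reason: AVG vs SUM give different aggregate values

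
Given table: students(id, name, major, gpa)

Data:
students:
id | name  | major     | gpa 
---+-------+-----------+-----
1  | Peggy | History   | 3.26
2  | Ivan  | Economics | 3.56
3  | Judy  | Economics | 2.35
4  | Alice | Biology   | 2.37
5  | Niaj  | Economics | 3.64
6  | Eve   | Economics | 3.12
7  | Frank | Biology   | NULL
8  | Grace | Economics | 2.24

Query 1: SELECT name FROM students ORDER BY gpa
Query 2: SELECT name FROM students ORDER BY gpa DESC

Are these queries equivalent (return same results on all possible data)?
No, not equivalent

Query 1 returns: [('Frank',), ('Grace',), ('Judy',), ('Alice',), ('Eve',), ('Peggy',), ('Ivan',), ('Niaj',)]
Query 2 returns: [('Niaj',), ('Ivan',), ('Peggy',), ('Eve',), ('Alice',), ('Judy',), ('Grace',), ('Frank',)]

Reason: ASC vs DESC gives opposite ordering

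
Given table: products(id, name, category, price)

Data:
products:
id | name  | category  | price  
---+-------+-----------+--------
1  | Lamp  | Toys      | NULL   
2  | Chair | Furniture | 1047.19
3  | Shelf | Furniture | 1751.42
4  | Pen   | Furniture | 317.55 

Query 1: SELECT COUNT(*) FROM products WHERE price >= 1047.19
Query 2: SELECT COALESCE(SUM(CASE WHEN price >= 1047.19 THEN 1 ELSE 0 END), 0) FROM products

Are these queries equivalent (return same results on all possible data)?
Yes, equivalent

Both queries return: [(2,)]

Reason: COUNT with WHERE vs conditional SUM (COALESCE handles empty-table NULL)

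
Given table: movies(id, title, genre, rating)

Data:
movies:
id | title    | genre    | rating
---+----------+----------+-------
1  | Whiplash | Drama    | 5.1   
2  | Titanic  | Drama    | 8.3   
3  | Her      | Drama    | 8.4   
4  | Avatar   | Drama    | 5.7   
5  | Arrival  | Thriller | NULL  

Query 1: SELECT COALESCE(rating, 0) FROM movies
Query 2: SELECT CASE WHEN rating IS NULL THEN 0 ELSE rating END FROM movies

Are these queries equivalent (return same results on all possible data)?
Yes, equivalent

Both queries return: [(0,), (5.1,), (5.7,), (8.3,), (8.4,)]

Reason: COALESCE vs CASE for NULL handling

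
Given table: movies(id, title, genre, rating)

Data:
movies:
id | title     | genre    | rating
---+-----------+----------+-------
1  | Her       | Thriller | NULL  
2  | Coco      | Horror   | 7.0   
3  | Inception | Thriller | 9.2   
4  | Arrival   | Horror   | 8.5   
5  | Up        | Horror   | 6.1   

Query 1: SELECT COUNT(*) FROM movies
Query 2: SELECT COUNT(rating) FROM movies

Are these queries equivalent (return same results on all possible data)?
No, not equivalent

Query 1 returns: [(5,)]
Query 2 returns: [(4,)]

Reason: COUNT(*) includes NULLs, COUNT(column) excludes them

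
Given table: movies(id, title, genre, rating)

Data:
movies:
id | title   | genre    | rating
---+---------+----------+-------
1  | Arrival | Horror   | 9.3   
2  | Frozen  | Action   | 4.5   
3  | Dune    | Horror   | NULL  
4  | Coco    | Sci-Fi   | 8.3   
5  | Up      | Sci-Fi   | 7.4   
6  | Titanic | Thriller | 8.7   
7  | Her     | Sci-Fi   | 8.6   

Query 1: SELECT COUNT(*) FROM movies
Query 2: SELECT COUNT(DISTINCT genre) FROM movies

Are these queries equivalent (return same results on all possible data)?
No, not equivalent

Query 1 returns: [(7,)]
Query 2 returns: [(4,)]

Reason: COUNT(*) counts rows, COUNT(DISTINCT genre) counts unique genres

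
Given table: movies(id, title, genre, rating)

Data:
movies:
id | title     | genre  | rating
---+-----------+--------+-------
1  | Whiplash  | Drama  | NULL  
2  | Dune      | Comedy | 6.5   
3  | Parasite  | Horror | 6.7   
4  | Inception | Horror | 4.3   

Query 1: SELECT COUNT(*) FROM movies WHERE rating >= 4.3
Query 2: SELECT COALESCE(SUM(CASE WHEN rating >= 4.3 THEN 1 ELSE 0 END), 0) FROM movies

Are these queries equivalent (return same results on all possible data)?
Yes, equivalent

Both queries return: [(3,)]

Reason: COUNT with WHERE vs conditional SUM (COALESCE handles empty-table NULL)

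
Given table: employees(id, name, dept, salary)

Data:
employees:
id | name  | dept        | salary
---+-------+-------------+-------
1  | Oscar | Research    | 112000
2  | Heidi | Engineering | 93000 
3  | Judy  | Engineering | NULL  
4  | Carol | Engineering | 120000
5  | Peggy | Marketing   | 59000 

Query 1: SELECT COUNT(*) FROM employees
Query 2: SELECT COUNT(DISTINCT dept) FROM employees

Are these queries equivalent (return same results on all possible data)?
No, not equivalent

Query 1 returns: [(5,)]
Query 2 returns: [(3,)]

Reason: COUNT(*) counts rows, COUNT(DISTINCT dept) counts unique depts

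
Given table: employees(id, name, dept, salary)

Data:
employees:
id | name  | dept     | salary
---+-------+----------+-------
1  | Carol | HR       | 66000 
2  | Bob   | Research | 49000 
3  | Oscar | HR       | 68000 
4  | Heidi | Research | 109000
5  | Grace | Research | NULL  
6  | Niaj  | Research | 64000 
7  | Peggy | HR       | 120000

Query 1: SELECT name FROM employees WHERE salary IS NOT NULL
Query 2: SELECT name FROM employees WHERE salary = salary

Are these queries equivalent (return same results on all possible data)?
Yes, equivalent

Both queries return: [('Bob',), ('Carol',), ('Heidi',), ('Niaj',), ('Oscar',), ('Peggy',)]

Reason: IS NOT NULL vs self-equality (both exclude NULLs)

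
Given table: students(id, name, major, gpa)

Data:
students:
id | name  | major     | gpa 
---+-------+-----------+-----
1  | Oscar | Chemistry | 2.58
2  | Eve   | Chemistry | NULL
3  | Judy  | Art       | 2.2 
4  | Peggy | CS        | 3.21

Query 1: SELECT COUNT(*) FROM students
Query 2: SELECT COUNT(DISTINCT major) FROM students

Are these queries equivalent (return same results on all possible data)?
No, not equivalent

Query 1 returns: [(4,)]
Query 2 returns: [(3,)]

Reason: COUNT(*) counts rows, COUNT(DISTINCT major) counts unique majors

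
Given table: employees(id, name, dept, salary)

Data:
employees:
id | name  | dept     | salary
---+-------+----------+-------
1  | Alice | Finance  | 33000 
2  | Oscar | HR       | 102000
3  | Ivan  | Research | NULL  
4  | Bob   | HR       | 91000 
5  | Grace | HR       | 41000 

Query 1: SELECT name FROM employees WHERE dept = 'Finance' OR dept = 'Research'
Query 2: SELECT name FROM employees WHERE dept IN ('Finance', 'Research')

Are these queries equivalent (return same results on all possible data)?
Yes, equivalent

Both queries return: [('Alice',), ('Ivan',)]

Reason: OR vs IN are equivalent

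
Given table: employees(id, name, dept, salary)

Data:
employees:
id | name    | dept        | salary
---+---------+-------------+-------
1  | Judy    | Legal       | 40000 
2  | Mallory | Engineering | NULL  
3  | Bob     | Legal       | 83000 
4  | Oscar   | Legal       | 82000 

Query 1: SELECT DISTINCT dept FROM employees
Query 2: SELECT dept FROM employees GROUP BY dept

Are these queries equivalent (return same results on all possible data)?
Yes, equivalent

Both queries return: [('Engineering',), ('Legal',)]

Reason: Both get unique depts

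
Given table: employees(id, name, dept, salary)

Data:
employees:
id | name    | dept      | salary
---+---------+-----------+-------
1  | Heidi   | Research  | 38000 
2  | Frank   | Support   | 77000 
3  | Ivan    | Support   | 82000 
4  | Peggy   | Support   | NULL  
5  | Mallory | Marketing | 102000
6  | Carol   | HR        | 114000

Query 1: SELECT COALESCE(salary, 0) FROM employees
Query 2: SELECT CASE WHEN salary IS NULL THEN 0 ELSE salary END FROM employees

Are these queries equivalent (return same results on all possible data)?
Yes, equivalent

Both queries return: [(0,), (38000,), (77000,), (82000,), (102000,), (114000,)]

Reason: COALESCE vs CASE for NULL handling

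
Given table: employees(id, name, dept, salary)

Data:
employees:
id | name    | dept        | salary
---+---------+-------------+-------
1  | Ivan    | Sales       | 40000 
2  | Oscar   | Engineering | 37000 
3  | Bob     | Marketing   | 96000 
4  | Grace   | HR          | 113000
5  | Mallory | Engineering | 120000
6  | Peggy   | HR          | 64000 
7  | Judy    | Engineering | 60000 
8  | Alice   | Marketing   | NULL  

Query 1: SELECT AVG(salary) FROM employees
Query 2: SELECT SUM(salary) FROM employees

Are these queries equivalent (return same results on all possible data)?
No, not equivalent

Query 1 returns: [(75714.28571428571,)]
Query 2 returns: [(530000,)]

Reason: AVG vs SUM give different aggregate values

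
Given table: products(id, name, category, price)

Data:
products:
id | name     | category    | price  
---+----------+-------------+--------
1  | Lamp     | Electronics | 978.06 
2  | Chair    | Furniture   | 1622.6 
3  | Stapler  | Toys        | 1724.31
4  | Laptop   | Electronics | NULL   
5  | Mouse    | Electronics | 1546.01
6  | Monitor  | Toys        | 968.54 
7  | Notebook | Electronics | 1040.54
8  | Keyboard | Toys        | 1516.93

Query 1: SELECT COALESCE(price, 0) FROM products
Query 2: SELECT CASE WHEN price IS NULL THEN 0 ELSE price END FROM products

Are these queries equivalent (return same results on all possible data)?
Yes, equivalent

Both queries return: [(0,), (968.54,), (978.06,), (1040.54,), (1516.93,), (1546.01,), (1622.6,), (1724.31,)]

Reason: COALESCE vs CASE for NULL handling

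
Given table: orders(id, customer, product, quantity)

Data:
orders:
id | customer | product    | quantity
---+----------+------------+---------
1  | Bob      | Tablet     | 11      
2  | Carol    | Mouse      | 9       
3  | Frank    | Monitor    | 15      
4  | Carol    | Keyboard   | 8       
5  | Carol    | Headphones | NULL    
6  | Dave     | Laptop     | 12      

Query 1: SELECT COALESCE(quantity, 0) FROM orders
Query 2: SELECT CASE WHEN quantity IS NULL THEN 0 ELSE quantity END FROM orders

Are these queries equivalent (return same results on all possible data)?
Yes, equivalent

Both queries return: [(0,), (8,), (9,), (11,), (12,), (15,)]

Reason: COALESCE vs CASE for NULL handling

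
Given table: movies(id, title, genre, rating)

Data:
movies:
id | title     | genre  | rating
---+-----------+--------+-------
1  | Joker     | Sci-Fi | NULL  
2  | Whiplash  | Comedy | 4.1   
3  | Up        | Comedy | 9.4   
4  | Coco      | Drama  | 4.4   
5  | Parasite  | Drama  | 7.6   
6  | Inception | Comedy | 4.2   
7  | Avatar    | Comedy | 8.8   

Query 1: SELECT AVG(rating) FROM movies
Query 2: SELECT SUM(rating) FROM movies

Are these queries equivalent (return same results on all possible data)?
No, not equivalent

Query 1 returns: [(6.416666666666667,)]
Query 2 returns: [(38.5,)]

Reason: AVG vs SUM give different aggregate values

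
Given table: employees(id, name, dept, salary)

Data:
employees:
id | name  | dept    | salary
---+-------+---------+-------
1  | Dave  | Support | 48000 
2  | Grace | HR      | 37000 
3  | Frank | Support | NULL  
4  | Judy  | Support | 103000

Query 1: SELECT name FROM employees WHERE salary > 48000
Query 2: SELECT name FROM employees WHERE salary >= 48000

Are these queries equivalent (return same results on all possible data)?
No, not equivalent

Query 1 returns: [('Judy',)]
Query 2 returns: [('Dave',), ('Judy',)]

Reason: > vs >= gives different results when salary = 48000 exists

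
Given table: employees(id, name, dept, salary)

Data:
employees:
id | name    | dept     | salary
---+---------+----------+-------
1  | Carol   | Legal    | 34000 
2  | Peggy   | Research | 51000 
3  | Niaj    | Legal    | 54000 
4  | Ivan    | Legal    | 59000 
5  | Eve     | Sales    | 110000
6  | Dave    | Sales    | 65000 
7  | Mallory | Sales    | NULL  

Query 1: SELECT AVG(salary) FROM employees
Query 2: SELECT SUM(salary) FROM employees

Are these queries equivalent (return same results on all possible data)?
No, not equivalent

Query 1 returns: [(62166.666666666664,)]
Query 2 returns: [(373000,)]

Reason: AVG vs SUM give different aggregate values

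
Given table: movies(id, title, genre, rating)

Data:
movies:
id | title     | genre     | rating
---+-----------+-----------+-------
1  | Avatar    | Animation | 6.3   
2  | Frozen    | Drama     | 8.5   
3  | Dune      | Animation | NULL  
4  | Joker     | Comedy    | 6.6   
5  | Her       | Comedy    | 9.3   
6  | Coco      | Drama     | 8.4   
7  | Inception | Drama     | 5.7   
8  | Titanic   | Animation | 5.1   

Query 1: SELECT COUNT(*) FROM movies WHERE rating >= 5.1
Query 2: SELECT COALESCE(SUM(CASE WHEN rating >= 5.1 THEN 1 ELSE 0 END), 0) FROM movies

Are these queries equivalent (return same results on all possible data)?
Yes, equivalent

Both queries return: [(7,)]

Reason: COUNT with WHERE vs conditional SUM (COALESCE handles empty-table NULL)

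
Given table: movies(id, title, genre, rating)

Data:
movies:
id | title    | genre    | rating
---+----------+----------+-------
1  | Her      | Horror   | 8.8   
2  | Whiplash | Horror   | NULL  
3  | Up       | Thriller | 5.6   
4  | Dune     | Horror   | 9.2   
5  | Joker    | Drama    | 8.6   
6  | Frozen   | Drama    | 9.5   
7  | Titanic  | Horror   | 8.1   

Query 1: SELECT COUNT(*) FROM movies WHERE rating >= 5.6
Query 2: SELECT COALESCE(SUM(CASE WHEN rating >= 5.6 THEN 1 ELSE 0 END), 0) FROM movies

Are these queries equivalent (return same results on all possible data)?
Yes, equivalent

Both queries return: [(6,)]

Reason: COUNT with WHERE vs conditional SUM (COALESCE handles empty-table NULL)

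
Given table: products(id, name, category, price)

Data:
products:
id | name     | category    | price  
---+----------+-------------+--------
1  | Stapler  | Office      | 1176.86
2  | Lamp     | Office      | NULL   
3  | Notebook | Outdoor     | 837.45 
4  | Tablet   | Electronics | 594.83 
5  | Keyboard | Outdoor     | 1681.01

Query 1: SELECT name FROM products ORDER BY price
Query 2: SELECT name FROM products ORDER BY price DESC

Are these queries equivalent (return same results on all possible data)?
No, not equivalent

Query 1 returns: [('Lamp',), ('Tablet',), ('Notebook',), ('Stapler',), ('Keyboard',)]
Query 2 returns: [('Keyboard',), ('Stapler',), ('Notebook',), ('Tablet',), ('Lamp',)]

Reason: ASC vs DESC gives opposite ordering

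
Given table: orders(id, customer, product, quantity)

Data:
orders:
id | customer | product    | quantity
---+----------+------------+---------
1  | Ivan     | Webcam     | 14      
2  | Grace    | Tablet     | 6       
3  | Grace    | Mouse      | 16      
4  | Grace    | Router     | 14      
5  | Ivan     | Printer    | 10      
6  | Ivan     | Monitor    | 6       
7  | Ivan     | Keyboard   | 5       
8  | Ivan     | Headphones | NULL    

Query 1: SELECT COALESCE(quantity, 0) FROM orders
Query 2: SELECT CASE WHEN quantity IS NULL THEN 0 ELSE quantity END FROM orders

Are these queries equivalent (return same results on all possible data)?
Yes, equivalent

Both queries return: [(0,), (5,), (6,), (6,), (10,), (14,), (14,), (16,)]

Reason: COALESCE vs CASE for NULL handling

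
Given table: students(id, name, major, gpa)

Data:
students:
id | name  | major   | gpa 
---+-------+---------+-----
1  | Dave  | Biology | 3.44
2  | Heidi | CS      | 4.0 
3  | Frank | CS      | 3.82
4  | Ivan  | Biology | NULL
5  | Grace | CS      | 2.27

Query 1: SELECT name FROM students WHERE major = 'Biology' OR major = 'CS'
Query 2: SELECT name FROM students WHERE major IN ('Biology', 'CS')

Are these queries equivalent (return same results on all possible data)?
Yes, equivalent

Both queries return: [('Dave',), ('Frank',), ('Grace',), ('Heidi',), ('Ivan',)]

Reason: OR vs IN are equivalent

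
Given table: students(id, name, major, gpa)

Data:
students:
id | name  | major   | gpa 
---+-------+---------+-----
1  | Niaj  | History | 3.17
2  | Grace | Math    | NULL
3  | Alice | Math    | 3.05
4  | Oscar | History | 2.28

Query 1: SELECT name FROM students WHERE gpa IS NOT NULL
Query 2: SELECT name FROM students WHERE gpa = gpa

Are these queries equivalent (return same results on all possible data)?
Yes, equivalent

Both queries return: [('Alice',), ('Niaj',), ('Oscar',)]

Reason: IS NOT NULL vs self-equality (both exclude NULLs)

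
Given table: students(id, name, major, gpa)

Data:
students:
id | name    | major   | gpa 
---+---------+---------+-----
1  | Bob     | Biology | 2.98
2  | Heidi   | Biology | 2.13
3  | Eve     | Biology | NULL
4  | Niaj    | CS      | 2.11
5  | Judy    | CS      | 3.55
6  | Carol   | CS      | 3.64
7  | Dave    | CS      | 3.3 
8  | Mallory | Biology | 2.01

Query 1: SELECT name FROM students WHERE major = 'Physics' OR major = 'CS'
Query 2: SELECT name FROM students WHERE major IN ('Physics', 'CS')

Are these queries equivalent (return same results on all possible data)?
Yes, equivalent

Both queries return: [('Carol',), ('Dave',), ('Judy',), ('Niaj',)]

Reason: OR vs IN are equivalent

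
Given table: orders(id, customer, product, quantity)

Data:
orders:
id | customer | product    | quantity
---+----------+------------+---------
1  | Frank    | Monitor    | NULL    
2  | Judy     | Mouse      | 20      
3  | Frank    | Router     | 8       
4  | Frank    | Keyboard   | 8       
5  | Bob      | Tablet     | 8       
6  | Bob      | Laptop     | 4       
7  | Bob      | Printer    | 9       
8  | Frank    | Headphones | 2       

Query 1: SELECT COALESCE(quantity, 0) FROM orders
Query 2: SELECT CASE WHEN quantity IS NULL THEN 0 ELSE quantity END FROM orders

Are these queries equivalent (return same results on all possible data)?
Yes, equivalent

Both queries return: [(0,), (2,), (4,), (8,), (8,), (8,), (9,), (20,)]

Reason: COALESCE vs CASE for NULL handling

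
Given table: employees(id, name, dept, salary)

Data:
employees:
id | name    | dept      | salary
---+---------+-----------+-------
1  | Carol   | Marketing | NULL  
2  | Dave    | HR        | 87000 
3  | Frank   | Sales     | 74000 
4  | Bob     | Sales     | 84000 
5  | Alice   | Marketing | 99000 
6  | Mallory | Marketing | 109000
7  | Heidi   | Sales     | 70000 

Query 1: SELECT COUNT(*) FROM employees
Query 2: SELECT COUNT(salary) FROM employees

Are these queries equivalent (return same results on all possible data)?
No, not equivalent

Query 1 returns: [(7,)]
Query 2 returns: [(6,)]

Reason: COUNT(*) includes NULLs, COUNT(column) excludes them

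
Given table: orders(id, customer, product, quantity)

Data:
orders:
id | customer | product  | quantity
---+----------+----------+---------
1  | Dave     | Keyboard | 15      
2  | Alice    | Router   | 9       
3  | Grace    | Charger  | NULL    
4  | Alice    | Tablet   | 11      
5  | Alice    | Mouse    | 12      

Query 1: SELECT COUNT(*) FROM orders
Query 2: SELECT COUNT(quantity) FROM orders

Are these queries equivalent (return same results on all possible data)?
No, not equivalent

Query 1 returns: [(5,)]
Query 2 returns: [(4,)]

Reason: COUNT(*) includes NULLs, COUNT(column) excludes them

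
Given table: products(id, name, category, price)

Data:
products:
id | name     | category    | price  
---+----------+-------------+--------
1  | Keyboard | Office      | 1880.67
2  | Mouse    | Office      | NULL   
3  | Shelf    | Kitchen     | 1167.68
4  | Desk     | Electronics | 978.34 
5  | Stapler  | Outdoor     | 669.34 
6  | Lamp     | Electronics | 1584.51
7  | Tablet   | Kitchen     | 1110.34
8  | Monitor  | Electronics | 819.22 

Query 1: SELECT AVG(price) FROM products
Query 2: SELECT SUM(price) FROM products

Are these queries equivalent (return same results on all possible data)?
No, not equivalent

Query 1 returns: [(1172.8714285714286,)]
Query 2 returns: [(8210.1,)]

Reason: AVG vs SUM give different aggregate values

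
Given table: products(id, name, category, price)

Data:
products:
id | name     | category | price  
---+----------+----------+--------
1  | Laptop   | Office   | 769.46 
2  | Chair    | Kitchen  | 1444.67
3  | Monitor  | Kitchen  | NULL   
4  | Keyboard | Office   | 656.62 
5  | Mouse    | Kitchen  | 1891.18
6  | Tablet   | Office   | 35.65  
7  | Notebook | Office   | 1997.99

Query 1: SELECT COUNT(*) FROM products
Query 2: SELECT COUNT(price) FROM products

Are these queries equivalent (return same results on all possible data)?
No, not equivalent

Query 1 returns: [(7,)]
Query 2 returns: [(6,)]

Reason: COUNT(*) includes NULLs, COUNT(column) excludes them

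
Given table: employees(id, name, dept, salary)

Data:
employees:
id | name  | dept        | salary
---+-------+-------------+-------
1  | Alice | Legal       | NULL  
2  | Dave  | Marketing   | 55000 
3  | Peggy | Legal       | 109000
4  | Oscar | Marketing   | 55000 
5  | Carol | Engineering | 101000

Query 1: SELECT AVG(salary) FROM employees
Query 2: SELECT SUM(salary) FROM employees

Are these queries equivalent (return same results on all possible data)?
No, not equivalent

Query 1 returns: [(80000.0,)]
Query 2 returns: [(320000,)]

Reason: AVG vs SUM give different aggregate values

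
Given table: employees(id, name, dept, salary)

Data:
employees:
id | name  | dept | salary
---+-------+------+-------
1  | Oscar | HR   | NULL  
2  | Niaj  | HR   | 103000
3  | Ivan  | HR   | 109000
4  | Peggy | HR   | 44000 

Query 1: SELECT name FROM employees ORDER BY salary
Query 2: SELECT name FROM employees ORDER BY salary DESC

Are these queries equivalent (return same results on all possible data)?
No, not equivalent

Query 1 returns: [('Oscar',), ('Peggy',), ('Niaj',), ('Ivan',)]
Query 2 returns: [('Ivan',), ('Niaj',), ('Peggy',), ('Oscar',)]

Reason: ASC vs DESC gives opposite ordering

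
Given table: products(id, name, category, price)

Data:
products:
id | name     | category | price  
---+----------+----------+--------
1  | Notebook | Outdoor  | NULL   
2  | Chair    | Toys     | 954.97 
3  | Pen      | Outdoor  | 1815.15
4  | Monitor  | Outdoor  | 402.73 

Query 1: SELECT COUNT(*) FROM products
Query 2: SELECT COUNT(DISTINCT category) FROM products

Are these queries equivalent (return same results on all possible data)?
No, not equivalent

Query 1 returns: [(4,)]
Query 2 returns: [(2,)]

Reason: COUNT(*) counts rows, COUNT(DISTINCT category) counts unique categorys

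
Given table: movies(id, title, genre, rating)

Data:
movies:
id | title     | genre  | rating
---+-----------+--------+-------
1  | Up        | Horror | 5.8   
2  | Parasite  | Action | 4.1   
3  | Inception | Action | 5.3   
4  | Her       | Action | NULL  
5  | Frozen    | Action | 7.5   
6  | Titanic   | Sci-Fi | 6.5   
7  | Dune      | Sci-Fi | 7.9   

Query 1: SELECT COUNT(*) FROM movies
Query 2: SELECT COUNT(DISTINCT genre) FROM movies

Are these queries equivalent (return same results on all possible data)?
No, not equivalent

Query 1 returns: [(7,)]
Query 2 returns: [(3,)]

Reason: COUNT(*) counts rows, COUNT(DISTINCT genre) counts unique genres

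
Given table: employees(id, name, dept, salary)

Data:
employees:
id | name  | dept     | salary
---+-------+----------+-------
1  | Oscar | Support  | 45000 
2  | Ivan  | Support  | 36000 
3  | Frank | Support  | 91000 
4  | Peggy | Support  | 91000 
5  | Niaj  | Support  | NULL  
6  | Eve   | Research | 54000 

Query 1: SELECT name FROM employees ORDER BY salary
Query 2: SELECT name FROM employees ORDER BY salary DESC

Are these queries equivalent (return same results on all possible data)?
No, not equivalent

Query 1 returns: [('Niaj',), ('Ivan',), ('Oscar',), ('Eve',), ('Frank',), ('Peggy',)]
Query 2 returns: [('Frank',), ('Peggy',), ('Eve',), ('Oscar',), ('Ivan',), ('Niaj',)]

Reason: ASC vs DESC gives opposite ordering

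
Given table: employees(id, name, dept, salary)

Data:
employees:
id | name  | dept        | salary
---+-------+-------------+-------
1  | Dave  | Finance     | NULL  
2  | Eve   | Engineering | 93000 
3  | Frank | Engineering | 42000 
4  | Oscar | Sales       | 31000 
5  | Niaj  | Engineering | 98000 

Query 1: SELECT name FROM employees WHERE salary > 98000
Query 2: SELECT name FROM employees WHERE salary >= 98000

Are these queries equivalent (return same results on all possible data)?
No, not equivalent

Query 1 returns: []
Query 2 returns: [('Niaj',)]

Reason: > vs >= gives different results when salary = 98000 exists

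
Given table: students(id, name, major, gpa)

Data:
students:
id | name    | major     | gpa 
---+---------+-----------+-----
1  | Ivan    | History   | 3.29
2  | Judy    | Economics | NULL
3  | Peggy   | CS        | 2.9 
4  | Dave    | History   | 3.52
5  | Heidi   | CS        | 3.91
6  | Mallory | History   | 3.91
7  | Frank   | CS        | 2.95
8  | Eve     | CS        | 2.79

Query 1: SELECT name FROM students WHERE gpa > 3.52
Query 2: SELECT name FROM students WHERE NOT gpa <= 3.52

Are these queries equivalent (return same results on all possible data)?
Yes, equivalent

Both queries return: [('Heidi',), ('Mallory',)]

Reason: Both filter gpa > 3.52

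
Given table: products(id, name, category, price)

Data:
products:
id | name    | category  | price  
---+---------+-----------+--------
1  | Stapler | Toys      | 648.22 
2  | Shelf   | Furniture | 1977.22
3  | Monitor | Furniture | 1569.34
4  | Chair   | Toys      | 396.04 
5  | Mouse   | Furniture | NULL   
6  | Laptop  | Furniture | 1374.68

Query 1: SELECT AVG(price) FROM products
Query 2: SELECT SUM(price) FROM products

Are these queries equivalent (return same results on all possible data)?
No, not equivalent

Query 1 returns: [(1193.1,)]
Query 2 returns: [(5965.5,)]

Reason: AVG vs SUM give different aggregate values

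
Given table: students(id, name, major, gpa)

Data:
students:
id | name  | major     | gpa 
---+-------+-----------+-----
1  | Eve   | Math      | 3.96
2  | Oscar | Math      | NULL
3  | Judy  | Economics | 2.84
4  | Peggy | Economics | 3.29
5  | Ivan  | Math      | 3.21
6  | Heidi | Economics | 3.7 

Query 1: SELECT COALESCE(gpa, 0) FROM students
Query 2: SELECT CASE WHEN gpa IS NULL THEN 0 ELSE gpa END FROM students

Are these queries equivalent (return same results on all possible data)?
Yes, equivalent

Both queries return: [(0,), (2.84,), (3.21,), (3.29,), (3.7,), (3.96,)]

Reason: COALESCE vs CASE for NULL handling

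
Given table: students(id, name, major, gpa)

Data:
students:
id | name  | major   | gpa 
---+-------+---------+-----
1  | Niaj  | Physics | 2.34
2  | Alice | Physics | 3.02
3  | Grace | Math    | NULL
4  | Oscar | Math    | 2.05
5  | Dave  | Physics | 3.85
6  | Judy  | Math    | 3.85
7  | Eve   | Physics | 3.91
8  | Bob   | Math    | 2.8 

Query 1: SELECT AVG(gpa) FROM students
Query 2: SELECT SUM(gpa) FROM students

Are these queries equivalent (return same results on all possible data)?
No, not equivalent

Query 1 returns: [(3.117142857142857,)]
Query 2 returns: [(21.82,)]

Reason: AVG vs SUM give different aggregate values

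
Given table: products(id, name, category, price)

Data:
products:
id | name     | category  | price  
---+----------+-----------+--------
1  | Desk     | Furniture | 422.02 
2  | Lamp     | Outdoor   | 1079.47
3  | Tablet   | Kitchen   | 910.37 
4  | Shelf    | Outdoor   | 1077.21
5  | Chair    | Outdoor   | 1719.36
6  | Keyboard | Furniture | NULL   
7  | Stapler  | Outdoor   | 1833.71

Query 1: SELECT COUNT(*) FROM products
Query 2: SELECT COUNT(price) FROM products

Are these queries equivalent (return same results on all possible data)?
No, not equivalent

Query 1 returns: [(7,)]
Query 2 returns: [(6,)]

Reason: COUNT(*) includes NULLs, COUNT(column) excludes them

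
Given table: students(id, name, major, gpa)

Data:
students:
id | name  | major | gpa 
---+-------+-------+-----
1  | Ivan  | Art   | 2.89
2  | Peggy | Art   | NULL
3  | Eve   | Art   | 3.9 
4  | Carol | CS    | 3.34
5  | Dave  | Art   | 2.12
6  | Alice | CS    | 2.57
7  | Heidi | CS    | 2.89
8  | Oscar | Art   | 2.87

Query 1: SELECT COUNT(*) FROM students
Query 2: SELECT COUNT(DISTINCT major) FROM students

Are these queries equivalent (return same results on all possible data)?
No, not equivalent

Query 1 returns: [(8,)]
Query 2 returns: [(2,)]

Reason: COUNT(*) counts rows, COUNT(DISTINCT major) counts unique majors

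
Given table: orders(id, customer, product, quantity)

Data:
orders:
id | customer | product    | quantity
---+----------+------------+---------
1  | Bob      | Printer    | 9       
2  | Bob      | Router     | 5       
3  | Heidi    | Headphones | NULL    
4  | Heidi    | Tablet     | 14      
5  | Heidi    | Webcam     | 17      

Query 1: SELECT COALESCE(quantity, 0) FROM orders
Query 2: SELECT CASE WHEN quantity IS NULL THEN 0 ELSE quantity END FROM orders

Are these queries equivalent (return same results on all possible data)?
Yes, equivalent

Both queries return: [(0,), (5,), (9,), (14,), (17,)]

Reason: COALESCE vs CASE for NULL handling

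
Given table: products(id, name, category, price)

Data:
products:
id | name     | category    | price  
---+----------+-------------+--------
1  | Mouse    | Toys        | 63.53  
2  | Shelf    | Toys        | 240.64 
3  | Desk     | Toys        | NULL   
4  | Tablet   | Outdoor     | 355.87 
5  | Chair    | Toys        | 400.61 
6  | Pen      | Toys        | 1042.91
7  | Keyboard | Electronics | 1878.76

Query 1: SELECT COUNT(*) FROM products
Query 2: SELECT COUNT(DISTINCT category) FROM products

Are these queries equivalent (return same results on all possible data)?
No, not equivalent

Query 1 returns: [(7,)]
Query 2 returns: [(3,)]

Reason: COUNT(*) counts rows, COUNT(DISTINCT category) counts unique categorys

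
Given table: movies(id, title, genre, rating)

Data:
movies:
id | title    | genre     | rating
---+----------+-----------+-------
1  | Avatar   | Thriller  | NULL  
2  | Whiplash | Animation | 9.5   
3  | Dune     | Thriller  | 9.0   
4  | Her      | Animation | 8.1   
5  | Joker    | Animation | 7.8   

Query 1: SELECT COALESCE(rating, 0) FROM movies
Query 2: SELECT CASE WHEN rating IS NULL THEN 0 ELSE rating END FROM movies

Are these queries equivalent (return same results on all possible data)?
Yes, equivalent

Both queries return: [(0,), (7.8,), (8.1,), (9.0,), (9.5,)]

Reason: COALESCE vs CASE for NULL handling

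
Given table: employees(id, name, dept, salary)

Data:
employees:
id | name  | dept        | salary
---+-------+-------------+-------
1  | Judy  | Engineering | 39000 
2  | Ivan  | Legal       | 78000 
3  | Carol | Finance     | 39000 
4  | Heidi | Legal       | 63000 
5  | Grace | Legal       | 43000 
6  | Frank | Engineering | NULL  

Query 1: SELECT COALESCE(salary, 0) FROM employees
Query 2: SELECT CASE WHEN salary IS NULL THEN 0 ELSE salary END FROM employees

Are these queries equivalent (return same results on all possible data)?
Yes, equivalent

Both queries return: [(0,), (39000,), (39000,), (43000,), (63000,), (78000,)]

Reason: COALESCE vs CASE for NULL handling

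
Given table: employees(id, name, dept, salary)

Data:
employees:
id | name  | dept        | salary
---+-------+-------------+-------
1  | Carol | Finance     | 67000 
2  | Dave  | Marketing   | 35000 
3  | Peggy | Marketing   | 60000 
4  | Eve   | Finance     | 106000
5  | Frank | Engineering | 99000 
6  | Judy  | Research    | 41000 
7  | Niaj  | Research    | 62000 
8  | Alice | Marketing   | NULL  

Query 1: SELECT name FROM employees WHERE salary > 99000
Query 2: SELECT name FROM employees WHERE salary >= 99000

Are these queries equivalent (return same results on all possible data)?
No, not equivalent

Query 1 returns: [('Eve',)]
Query 2 returns: [('Eve',), ('Frank',)]

Reason: > vs >= gives different results when salary = 99000 exists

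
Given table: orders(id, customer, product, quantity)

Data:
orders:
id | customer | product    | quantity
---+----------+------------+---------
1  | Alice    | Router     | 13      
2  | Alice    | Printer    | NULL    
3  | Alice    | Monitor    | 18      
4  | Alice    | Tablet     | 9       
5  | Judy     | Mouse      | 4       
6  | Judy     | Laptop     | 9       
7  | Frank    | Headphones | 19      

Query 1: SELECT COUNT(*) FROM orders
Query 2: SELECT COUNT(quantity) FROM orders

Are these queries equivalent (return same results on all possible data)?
No, not equivalent

Query 1 returns: [(7,)]
Query 2 returns: [(6,)]

Reason: COUNT(*) includes NULLs, COUNT(column) excludes them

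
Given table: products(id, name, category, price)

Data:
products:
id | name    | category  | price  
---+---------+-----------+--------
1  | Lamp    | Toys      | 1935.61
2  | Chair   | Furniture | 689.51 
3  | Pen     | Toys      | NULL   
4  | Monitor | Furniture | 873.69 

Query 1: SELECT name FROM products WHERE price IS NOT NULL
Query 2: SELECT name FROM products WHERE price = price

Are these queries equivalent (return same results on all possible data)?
Yes, equivalent

Both queries return: [('Chair',), ('Lamp',), ('Monitor',)]

Reason: IS NOT NULL vs self-equality (both exclude NULLs)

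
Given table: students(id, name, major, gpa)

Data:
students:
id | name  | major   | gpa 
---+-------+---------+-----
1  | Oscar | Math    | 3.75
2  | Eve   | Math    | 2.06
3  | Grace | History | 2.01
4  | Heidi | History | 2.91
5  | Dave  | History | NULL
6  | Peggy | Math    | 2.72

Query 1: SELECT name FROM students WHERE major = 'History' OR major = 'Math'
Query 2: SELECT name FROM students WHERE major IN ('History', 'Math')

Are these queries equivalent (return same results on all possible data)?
Yes, equivalent

Both queries return: [('Dave',), ('Eve',), ('Grace',), ('Heidi',), ('Oscar',), ('Peggy',)]

Reason: OR vs IN are equivalent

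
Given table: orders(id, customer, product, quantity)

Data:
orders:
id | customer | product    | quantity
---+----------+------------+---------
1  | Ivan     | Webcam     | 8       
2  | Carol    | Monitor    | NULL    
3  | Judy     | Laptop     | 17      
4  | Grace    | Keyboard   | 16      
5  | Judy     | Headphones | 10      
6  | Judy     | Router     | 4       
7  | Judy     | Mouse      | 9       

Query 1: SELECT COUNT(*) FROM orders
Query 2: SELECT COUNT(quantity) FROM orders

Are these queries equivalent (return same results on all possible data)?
No, not equivalent

Query 1 returns: [(7,)]
Query 2 returns: [(6,)]

Reason: COUNT(*) includes NULLs, COUNT(column) excludes them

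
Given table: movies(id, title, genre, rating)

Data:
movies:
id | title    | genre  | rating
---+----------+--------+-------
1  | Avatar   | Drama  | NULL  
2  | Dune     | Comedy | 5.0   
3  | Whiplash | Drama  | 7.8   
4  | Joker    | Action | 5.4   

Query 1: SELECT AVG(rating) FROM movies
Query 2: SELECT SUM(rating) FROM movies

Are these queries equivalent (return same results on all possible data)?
No, not equivalent

Query 1 returns: [(6.066666666666666,)]
Query 2 returns: [(18.2,)]

Reason: AVG vs SUM give different aggregate values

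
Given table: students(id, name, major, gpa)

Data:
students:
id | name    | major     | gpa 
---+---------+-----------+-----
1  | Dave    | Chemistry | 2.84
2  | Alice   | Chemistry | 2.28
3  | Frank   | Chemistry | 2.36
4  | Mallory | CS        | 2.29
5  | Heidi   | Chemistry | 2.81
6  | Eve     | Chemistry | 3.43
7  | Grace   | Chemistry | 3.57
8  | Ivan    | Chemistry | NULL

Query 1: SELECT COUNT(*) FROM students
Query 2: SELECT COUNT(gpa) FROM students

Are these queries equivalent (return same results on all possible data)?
No, not equivalent

Query 1 returns: [(8,)]
Query 2 returns: [(7,)]

Reason: COUNT(*) includes NULLs, COUNT(column) excludes them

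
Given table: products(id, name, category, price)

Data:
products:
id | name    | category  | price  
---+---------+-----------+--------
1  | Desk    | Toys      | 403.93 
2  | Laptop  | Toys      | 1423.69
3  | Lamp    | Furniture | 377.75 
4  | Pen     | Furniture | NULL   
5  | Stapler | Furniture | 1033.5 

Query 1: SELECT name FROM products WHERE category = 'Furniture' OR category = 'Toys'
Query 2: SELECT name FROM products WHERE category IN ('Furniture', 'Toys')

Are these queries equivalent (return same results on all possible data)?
Yes, equivalent

Both queries return: [('Desk',), ('Lamp',), ('Laptop',), ('Pen',), ('Stapler',)]

Reason: OR vs IN are equivalent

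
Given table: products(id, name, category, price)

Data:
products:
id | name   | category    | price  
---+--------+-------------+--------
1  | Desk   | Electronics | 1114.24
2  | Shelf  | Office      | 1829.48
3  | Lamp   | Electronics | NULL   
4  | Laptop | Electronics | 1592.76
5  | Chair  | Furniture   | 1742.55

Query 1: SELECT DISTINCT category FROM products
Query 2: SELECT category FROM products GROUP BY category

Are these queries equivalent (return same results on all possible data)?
Yes, equivalent

Both queries return: [('Electronics',), ('Furniture',), ('Office',)]

Reason: Both get unique categorys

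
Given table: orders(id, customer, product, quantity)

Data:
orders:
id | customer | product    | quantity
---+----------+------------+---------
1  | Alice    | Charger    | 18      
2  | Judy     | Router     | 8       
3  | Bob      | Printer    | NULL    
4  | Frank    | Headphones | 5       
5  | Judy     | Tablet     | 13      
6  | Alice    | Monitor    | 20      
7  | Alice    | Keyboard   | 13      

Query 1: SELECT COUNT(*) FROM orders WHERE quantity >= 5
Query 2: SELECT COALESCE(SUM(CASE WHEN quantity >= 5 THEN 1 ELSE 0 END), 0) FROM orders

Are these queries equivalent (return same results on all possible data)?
Yes, equivalent

Both queries return: [(6,)]

Reason: COUNT with WHERE vs conditional SUM (COALESCE handles empty-table NULL)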